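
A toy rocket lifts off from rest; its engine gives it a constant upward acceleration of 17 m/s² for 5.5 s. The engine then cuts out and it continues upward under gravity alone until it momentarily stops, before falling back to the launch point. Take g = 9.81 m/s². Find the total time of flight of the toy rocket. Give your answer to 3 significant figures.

Phase 1 (powered ascent): v₀ = 0 m/s, a = 17 m/s².
v = v₀ + at = 0 + (17)(5.5) = 93.5 m/s
Δx = v₀t + ½at² = 0·5.5 + 0.5·17·5.5² = 257 m

Phase 2 (coasting upward): v₀ = 93.5 m/s, a = -9.81 m/s².
v = v₀ + at → t = (0 − 93.5) / -9.81 = 9.53 s
v² = v₀² + 2aΔx → Δx = (0² − 93.5²)/(2·-9.81) = 446 m

Phase 3 (free fall): v₀ = 0 m/s, a = -9.81 m/s².
Falls 703 m from rest: t = √(2·703/9.81) = 12.0 s; v = g·t = 117 m/s.
Total time = 5.50 + 9.53 + 12.0 = 27.0 s

27.0 s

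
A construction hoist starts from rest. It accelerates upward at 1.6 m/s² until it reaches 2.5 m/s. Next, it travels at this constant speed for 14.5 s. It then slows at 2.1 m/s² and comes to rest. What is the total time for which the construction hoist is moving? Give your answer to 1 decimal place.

17.3 s

Phase 1 (accelerating): v₀ = 0 m/s, a = 1.6 m/s².
v = v₀ + at → t = (2.5 − 0) / 1.6 = 1.56 s
v² = v₀² + 2aΔx → Δx = (2.5² − 0²)/(2·1.6) = 1.95 m

Phase 2 (constant speed): v₀ = 2.50 m/s, a = 0 m/s².
v = v₀ + at = 2.50 + (0)(14.5) = 2.50 m/s
Δx = v₀t + ½at² = 2.50·14.5 + 0.5·0·14.5² = 36.2 m

Phase 3 (decelerating): v₀ = 2.50 m/s, a = -2.1 m/s².
v = v₀ + at → t = (0 − 2.50) / -2.1 = 1.19 s
v² = v₀² + 2aΔx → Δx = (0² − 2.50²)/(2·-2.1) = 1.49 m
Total time = 1.56 + 14.5 + 1.19 = 17.3 s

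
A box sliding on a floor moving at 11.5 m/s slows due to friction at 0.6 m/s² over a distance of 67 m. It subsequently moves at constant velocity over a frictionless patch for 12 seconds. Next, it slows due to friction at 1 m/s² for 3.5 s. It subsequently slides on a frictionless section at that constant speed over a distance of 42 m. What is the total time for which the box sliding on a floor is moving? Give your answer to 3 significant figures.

Phase 1 (decelerating): v₀ = 11.5 m/s, a = -0.6 m/s².
v² = v₀² + 2aΔx = 11.5² + 2·-0.6·67 = 51.9 → v = 7.20 m/s
t = (v − v₀)/a = (7.20 − 11.5)/-0.6 = 7.17 s

Phase 2 (constant speed): v₀ = 7.20 m/s, a = 0 m/s².
v = v₀ + at = 7.20 + (0)(12) = 7.20 m/s
Δx = v₀t + ½at² = 7.20·12 + 0.5·0·12² = 86.4 m

Phase 3 (decelerating): v₀ = 7.20 m/s, a = -1 m/s².
v = v₀ + at = 7.20 + (-1)(3.5) = 3.70 m/s
Δx = v₀t + ½at² = 7.20·3.5 + 0.5·-1·3.5² = 19.1 m

Phase 4 (constant speed): v₀ = 3.70 m/s, a = 0 m/s².
Constant speed: t = d/v = 42/3.70 = 11.3 s
Total time = 7.17 + 12.0 + 3.50 + 11.3 = 34.0 s

34.0 s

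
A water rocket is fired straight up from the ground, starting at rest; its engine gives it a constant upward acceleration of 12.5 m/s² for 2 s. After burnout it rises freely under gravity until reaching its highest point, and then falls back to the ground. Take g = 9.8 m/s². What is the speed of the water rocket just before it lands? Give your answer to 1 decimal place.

Phase 1 (powered ascent): v₀ = 0 m/s, a = 12.5 m/s².
v = v₀ + at = 0 + (12.5)(2) = 25.0 m/s
Δx = v₀t + ½at² = 0·2 + 0.5·12.5·2² = 25.0 m

Phase 2 (coasting upward): v₀ = 25.0 m/s, a = -9.8 m/s².
v = v₀ + at → t = (0 − 25.0) / -9.8 = 2.55 s
v² = v₀² + 2aΔx → Δx = (0² − 25.0²)/(2·-9.8) = 31.9 m

Phase 3 (free fall): v₀ = 0 m/s, a = -9.8 m/s².
Falls 56.9 m from rest: t = √(2·56.9/9.8) = 3.41 s; v = g·t = 33.4 m/s.
Impact speed = 33.4 m/s

33.4 m/s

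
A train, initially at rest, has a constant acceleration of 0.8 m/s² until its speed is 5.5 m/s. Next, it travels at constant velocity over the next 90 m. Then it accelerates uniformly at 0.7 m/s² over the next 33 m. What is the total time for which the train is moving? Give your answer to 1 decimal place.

27.9 s

Phase 1 (accelerating): v₀ = 0 m/s, a = 0.8 m/s².
v = v₀ + at → t = (5.5 − 0) / 0.8 = 6.88 s
v² = v₀² + 2aΔx → Δx = (5.5² − 0²)/(2·0.8) = 18.9 m

Phase 2 (constant speed): v₀ = 5.50 m/s, a = 0 m/s².
Constant speed: t = d/v = 90/5.50 = 16.4 s

Phase 3 (accelerating): v₀ = 5.50 m/s, a = 0.7 m/s².
v² = v₀² + 2aΔx = 5.50² + 2·0.7·33 = 76.4 → v = 8.74 m/s
t = (v − v₀)/a = (8.74 − 5.50)/0.7 = 4.63 s
Total time = 6.88 + 16.4 + 4.63 = 27.9 s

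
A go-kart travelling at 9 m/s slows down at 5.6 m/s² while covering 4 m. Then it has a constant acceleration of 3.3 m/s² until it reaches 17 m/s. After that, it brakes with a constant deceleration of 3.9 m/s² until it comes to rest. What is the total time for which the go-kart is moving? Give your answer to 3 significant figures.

8.22 s

Phase 1 (decelerating): v₀ = 9.00 m/s, a = -5.6 m/s².
v² = v₀² + 2aΔx = 9.00² + 2·-5.6·4 = 36.2 → v = 6.02 m/s
t = (v − v₀)/a = (6.02 − 9.00)/-5.6 = 0.533 s

Phase 2 (accelerating): v₀ = 6.02 m/s, a = 3.3 m/s².
v = v₀ + at → t = (17 − 6.02) / 3.3 = 3.33 s
v² = v₀² + 2aΔx → Δx = (17² − 6.02²)/(2·3.3) = 38.3 m

Phase 3 (decelerating): v₀ = 17.0 m/s, a = -3.9 m/s².
v = v₀ + at → t = (0 − 17.0) / -3.9 = 4.36 s
v² = v₀² + 2aΔx → Δx = (0² − 17.0²)/(2·-3.9) = 37.1 m
Total time = 0.533 + 3.33 + 4.36 = 8.22 s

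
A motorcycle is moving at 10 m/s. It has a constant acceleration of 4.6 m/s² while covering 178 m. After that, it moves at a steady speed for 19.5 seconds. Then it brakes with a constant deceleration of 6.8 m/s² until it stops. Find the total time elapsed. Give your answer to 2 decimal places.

Phase 1 (accelerating): v₀ = 10.0 m/s, a = 4.6 m/s².
v² = v₀² + 2aΔx = 10.0² + 2·4.6·178 = 1740 → v = 41.7 m/s
t = (v − v₀)/a = (41.7 − 10.0)/4.6 = 6.89 s

Phase 2 (constant speed): v₀ = 41.7 m/s, a = 0 m/s².
v = v₀ + at = 41.7 + (0)(19.5) = 41.7 m/s
Δx = v₀t + ½at² = 41.7·19.5 + 0.5·0·19.5² = 813 m

Phase 3 (decelerating): v₀ = 41.7 m/s, a = -6.8 m/s².
v = v₀ + at → t = (0 − 41.7) / -6.8 = 6.13 s
v² = v₀² + 2aΔx → Δx = (0² − 41.7²)/(2·-6.8) = 128 m
Total time = 6.89 + 19.5 + 6.13 = 32.5 s

32.52 s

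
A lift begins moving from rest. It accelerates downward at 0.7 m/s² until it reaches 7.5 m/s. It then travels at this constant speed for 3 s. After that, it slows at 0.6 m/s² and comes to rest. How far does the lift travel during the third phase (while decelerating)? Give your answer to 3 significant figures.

46.9 m

Phase 1 (accelerating): v₀ = 0 m/s, a = 0.7 m/s².
v = v₀ + at → t = (7.5 − 0) / 0.7 = 10.7 s
v² = v₀² + 2aΔx → Δx = (7.5² − 0²)/(2·0.7) = 40.2 m

Phase 2 (constant speed): v₀ = 7.50 m/s, a = 0 m/s².
v = v₀ + at = 7.50 + (0)(3) = 7.50 m/s
Δx = v₀t + ½at² = 7.50·3 + 0.5·0·3² = 22.5 m

Phase 3 (decelerating): v₀ = 7.50 m/s, a = -0.6 m/s².
v = v₀ + at → t = (0 − 7.50) / -0.6 = 12.5 s
v² = v₀² + 2aΔx → Δx = (0² − 7.50²)/(2·-0.6) = 46.9 m
Distance in phase 3 = 46.9 m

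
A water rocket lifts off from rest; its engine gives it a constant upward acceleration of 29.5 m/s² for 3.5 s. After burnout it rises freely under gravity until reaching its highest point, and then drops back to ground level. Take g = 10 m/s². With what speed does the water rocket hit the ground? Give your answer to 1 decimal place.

Phase 1 (powered ascent): v₀ = 0 m/s, a = 29.5 m/s².
v = v₀ + at = 0 + (29.5)(3.5) = 103 m/s
Δx = v₀t + ½at² = 0·3.5 + 0.5·29.5·3.5² = 181 m

Phase 2 (coasting upward): v₀ = 103 m/s, a = -10 m/s².
v = v₀ + at → t = (0 − 103) / -10 = 10.3 s
v² = v₀² + 2aΔx → Δx = (0² − 103²)/(2·-10) = 533 m

Phase 3 (free fall): v₀ = 0 m/s, a = -10 m/s².
Falls 714 m from rest: t = √(2·714/10) = 11.9 s; v = g·t = 119 m/s.
Impact speed = 119 m/s

119.5 m/s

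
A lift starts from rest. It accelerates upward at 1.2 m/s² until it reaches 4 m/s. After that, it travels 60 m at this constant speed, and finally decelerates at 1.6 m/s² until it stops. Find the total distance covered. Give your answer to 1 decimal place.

71.7 m

Phase 1 (accelerating): v₀ = 0 m/s, a = 1.2 m/s².
v = v₀ + at → t = (4 − 0) / 1.2 = 3.33 s
v² = v₀² + 2aΔx → Δx = (4² − 0²)/(2·1.2) = 6.67 m

Phase 2 (constant speed): v₀ = 4.00 m/s, a = 0 m/s².
Constant speed: t = d/v = 60/4.00 = 15.0 s

Phase 3 (decelerating): v₀ = 4.00 m/s, a = -1.6 m/s².
v = v₀ + at → t = (0 − 4.00) / -1.6 = 2.50 s
v² = v₀² + 2aΔx → Δx = (0² − 4.00²)/(2·-1.6) = 5.00 m
Total distance = 6.67 + 60.0 + 5.00 = 71.7 m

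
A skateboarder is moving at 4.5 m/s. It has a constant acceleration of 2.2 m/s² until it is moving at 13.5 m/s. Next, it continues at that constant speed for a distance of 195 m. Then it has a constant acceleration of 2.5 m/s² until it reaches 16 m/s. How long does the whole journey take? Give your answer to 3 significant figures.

Phase 1 (accelerating): v₀ = 4.50 m/s, a = 2.2 m/s².
v = v₀ + at → t = (13.5 − 4.50) / 2.2 = 4.09 s
v² = v₀² + 2aΔx → Δx = (13.5² − 4.50²)/(2·2.2) = 36.8 m

Phase 2 (constant speed): v₀ = 13.5 m/s, a = 0 m/s².
Constant speed: t = d/v = 195/13.5 = 14.4 s

Phase 3 (accelerating): v₀ = 13.5 m/s, a = 2.5 m/s².
v = v₀ + at → t = (16 − 13.5) / 2.5 = 1.00 s
v² = v₀² + 2aΔx → Δx = (16² − 13.5²)/(2·2.5) = 14.8 m
Total time = 4.09 + 14.4 + 1.00 = 19.5 s

19.5 s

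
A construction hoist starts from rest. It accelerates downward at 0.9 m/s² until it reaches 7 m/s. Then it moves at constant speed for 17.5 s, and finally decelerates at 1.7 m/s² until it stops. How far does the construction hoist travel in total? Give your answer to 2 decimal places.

164.13 m

Phase 1 (accelerating): v₀ = 0 m/s, a = 0.9 m/s².
v = v₀ + at → t = (7 − 0) / 0.9 = 7.78 s
v² = v₀² + 2aΔx → Δx = (7² − 0²)/(2·0.9) = 27.2 m

Phase 2 (constant speed): v₀ = 7.00 m/s, a = 0 m/s².
v = v₀ + at = 7.00 + (0)(17.5) = 7.00 m/s
Δx = v₀t + ½at² = 7.00·17.5 + 0.5·0·17.5² = 122 m

Phase 3 (decelerating): v₀ = 7.00 m/s, a = -1.7 m/s².
v = v₀ + at → t = (0 − 7.00) / -1.7 = 4.12 s
v² = v₀² + 2aΔx → Δx = (0² − 7.00²)/(2·-1.7) = 14.4 m
Total distance = 27.2 + 122 + 14.4 = 164 m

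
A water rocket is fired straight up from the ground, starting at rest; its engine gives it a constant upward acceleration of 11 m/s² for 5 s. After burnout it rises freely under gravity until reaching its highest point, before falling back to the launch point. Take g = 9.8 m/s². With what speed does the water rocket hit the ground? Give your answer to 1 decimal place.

Phase 1 (powered ascent): v₀ = 0 m/s, a = 11 m/s².
v = v₀ + at = 0 + (11)(5) = 55.0 m/s
Δx = v₀t + ½at² = 0·5 + 0.5·11·5² = 138 m

Phase 2 (coasting upward): v₀ = 55.0 m/s, a = -9.8 m/s².
v = v₀ + at → t = (0 − 55.0) / -9.8 = 5.61 s
v² = v₀² + 2aΔx → Δx = (0² − 55.0²)/(2·-9.8) = 154 m

Phase 3 (free fall): v₀ = 0 m/s, a = -9.8 m/s².
Falls 292 m from rest: t = √(2·292/9.8) = 7.72 s; v = g·t = 75.6 m/s.
Impact speed = 75.6 m/s

75.6 m/s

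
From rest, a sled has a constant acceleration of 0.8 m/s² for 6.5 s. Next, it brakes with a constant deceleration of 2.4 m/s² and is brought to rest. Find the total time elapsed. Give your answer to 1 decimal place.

Phase 1 (accelerating): v₀ = 0 m/s, a = 0.8 m/s².
v = v₀ + at = 0 + (0.8)(6.5) = 5.20 m/s
Δx = v₀t + ½at² = 0·6.5 + 0.5·0.8·6.5² = 16.9 m

Phase 2 (decelerating): v₀ = 5.20 m/s, a = -2.4 m/s².
v = v₀ + at → t = (0 − 5.20) / -2.4 = 2.17 s
v² = v₀² + 2aΔx → Δx = (0² − 5.20²)/(2·-2.4) = 5.63 m
Total time = 6.50 + 2.17 = 8.67 s

8.7 s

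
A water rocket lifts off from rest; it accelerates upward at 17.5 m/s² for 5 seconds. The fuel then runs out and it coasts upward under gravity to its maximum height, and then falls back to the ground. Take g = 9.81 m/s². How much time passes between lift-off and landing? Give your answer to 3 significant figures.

Phase 1 (powered ascent): v₀ = 0 m/s, a = 17.5 m/s².
v = v₀ + at = 0 + (17.5)(5) = 87.5 m/s
Δx = v₀t + ½at² = 0·5 + 0.5·17.5·5² = 219 m

Phase 2 (coasting upward): v₀ = 87.5 m/s, a = -9.81 m/s².
v = v₀ + at → t = (0 − 87.5) / -9.81 = 8.92 s
v² = v₀² + 2aΔx → Δx = (0² − 87.5²)/(2·-9.81) = 390 m

Phase 3 (free fall): v₀ = 0 m/s, a = -9.81 m/s².
Falls 609 m from rest: t = √(2·609/9.81) = 11.1 s; v = g·t = 109 m/s.
Total time = 5.00 + 8.92 + 11.1 = 25.1 s

25.1 s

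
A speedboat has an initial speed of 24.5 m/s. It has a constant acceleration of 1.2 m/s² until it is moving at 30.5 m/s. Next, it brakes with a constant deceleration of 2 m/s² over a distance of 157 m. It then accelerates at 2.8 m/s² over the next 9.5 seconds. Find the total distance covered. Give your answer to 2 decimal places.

Phase 1 (accelerating): v₀ = 24.5 m/s, a = 1.2 m/s².
v = v₀ + at → t = (30.5 − 24.5) / 1.2 = 5.00 s
v² = v₀² + 2aΔx → Δx = (30.5² − 24.5²)/(2·1.2) = 138 m

Phase 2 (decelerating): v₀ = 30.5 m/s, a = -2 m/s².
v² = v₀² + 2aΔx = 30.5² + 2·-2·157 = 302 → v = 17.4 m/s
t = (v − v₀)/a = (17.4 − 30.5)/-2 = 6.56 s

Phase 3 (accelerating): v₀ = 17.4 m/s, a = 2.8 m/s².
v = v₀ + at = 17.4 + (2.8)(9.5) = 44.0 m/s
Δx = v₀t + ½at² = 17.4·9.5 + 0.5·2.8·9.5² = 292 m
Total distance = 138 + 157 + 292 = 586 m

586.01 m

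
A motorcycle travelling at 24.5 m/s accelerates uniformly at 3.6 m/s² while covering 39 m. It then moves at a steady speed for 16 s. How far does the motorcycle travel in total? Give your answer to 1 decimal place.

Phase 1 (accelerating): v₀ = 24.5 m/s, a = 3.6 m/s².
v² = v₀² + 2aΔx = 24.5² + 2·3.6·39 = 881 → v = 29.7 m/s
t = (v − v₀)/a = (29.7 − 24.5)/3.6 = 1.44 s

Phase 2 (constant speed): v₀ = 29.7 m/s, a = 0 m/s².
v = v₀ + at = 29.7 + (0)(16) = 29.7 m/s
Δx = v₀t + ½at² = 29.7·16 + 0.5·0·16² = 475 m
Total distance = 39.0 + 475 = 514 m

513.9 m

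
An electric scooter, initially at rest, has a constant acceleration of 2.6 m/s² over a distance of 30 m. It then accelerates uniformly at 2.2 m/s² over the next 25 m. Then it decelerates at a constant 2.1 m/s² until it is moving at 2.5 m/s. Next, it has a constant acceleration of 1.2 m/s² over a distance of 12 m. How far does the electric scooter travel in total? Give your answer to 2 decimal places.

Phase 1 (accelerating): v₀ = 0 m/s, a = 2.6 m/s².
v² = v₀² + 2aΔx = 0² + 2·2.6·30 = 156 → v = 12.5 m/s
t = (v − v₀)/a = (12.5 − 0)/2.6 = 4.80 s

Phase 2 (accelerating): v₀ = 12.5 m/s, a = 2.2 m/s².
v² = v₀² + 2aΔx = 12.5² + 2·2.2·25 = 266 → v = 16.3 m/s
t = (v − v₀)/a = (16.3 − 12.5)/2.2 = 1.74 s

Phase 3 (decelerating): v₀ = 16.3 m/s, a = -2.1 m/s².
v = v₀ + at → t = (2.5 − 16.3) / -2.1 = 6.58 s
v² = v₀² + 2aΔx → Δx = (2.5² − 16.3²)/(2·-2.1) = 61.8 m

Phase 4 (accelerating): v₀ = 2.50 m/s, a = 1.2 m/s².
v² = v₀² + 2aΔx = 2.50² + 2·1.2·12 = 35.0 → v = 5.92 m/s
t = (v − v₀)/a = (5.92 − 2.50)/1.2 = 2.85 s
Total distance = 30.0 + 25.0 + 61.8 + 12.0 = 129 m

128.85 m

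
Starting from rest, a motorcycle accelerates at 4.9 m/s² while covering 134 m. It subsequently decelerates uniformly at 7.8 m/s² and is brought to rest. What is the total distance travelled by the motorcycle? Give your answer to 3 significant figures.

Phase 1 (accelerating): v₀ = 0 m/s, a = 4.9 m/s².
v² = v₀² + 2aΔx = 0² + 2·4.9·134 = 1310 → v = 36.2 m/s
t = (v − v₀)/a = (36.2 − 0)/4.9 = 7.40 s

Phase 2 (decelerating): v₀ = 36.2 m/s, a = -7.8 m/s².
v = v₀ + at → t = (0 − 36.2) / -7.8 = 4.65 s
v² = v₀² + 2aΔx → Δx = (0² − 36.2²)/(2·-7.8) = 84.2 m
Total distance = 134 + 84.2 = 218 m

218 m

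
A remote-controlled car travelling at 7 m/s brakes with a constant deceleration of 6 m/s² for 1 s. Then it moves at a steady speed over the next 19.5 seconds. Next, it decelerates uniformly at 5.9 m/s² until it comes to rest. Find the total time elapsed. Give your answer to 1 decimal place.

Phase 1 (decelerating): v₀ = 7.00 m/s, a = -6 m/s².
v = v₀ + at = 7.00 + (-6)(1) = 1.00 m/s
Δx = v₀t + ½at² = 7.00·1 + 0.5·-6·1² = 4.00 m

Phase 2 (constant speed): v₀ = 1.00 m/s, a = 0 m/s².
v = v₀ + at = 1.00 + (0)(19.5) = 1.00 m/s
Δx = v₀t + ½at² = 1.00·19.5 + 0.5·0·19.5² = 19.5 m

Phase 3 (decelerating): v₀ = 1.00 m/s, a = -5.9 m/s².
v = v₀ + at → t = (0 − 1.00) / -5.9 = 0.169 s
v² = v₀² + 2aΔx → Δx = (0² − 1.00²)/(2·-5.9) = 0.0847 m
Total time = 1.00 + 19.5 + 0.169 = 20.7 s

20.7 s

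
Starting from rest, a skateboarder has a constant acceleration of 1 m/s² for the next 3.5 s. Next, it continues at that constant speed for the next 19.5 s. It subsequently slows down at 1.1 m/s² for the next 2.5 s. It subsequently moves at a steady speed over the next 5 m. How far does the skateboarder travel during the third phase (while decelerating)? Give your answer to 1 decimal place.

Phase 1 (accelerating): v₀ = 0 m/s, a = 1 m/s².
v = v₀ + at = 0 + (1)(3.5) = 3.50 m/s
Δx = v₀t + ½at² = 0·3.5 + 0.5·1·3.5² = 6.12 m

Phase 2 (constant speed): v₀ = 3.50 m/s, a = 0 m/s².
v = v₀ + at = 3.50 + (0)(19.5) = 3.50 m/s
Δx = v₀t + ½at² = 3.50·19.5 + 0.5·0·19.5² = 68.2 m

Phase 3 (decelerating): v₀ = 3.50 m/s, a = -1.1 m/s².
v = v₀ + at = 3.50 + (-1.1)(2.5) = 0.750 m/s
Δx = v₀t + ½at² = 3.50·2.5 + 0.5·-1.1·2.5² = 5.31 m
Distance in phase 3 = 5.31 m

5.3 m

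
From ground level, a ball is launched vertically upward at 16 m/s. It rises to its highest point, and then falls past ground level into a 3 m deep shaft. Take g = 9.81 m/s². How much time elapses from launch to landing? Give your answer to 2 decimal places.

3.44 s

Phase 1 (rising): v₀ = 16.0 m/s, a = -9.81 m/s².
v = v₀ + at → t = (0 − 16.0) / -9.81 = 1.63 s
v² = v₀² + 2aΔx → Δx = (0² − 16.0²)/(2·-9.81) = 13.0 m

Phase 2 (falling): v₀ = 0 m/s, a = -9.81 m/s².
Falls 16.0 m from rest: t = √(2·16.0/9.81) = 1.81 s; v = g·t = 17.7 m/s.
Total time = 1.63 + 1.81 = 3.44 s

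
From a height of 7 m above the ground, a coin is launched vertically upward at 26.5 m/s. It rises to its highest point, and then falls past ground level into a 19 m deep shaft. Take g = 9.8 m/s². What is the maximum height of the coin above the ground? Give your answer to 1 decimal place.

42.8 m

Phase 1 (rising): v₀ = 26.5 m/s, a = -9.8 m/s².
v = v₀ + at → t = (0 − 26.5) / -9.8 = 2.70 s
v² = v₀² + 2aΔx → Δx = (0² − 26.5²)/(2·-9.8) = 35.8 m
Maximum height = 7 + 35.8 = 42.8 m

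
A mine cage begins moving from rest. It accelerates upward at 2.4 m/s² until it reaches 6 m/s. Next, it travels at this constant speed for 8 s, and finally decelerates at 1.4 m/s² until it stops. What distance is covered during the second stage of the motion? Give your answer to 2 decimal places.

48.00 m

Phase 1 (accelerating): v₀ = 0 m/s, a = 2.4 m/s².
v = v₀ + at → t = (6 − 0) / 2.4 = 2.50 s
v² = v₀² + 2aΔx → Δx = (6² − 0²)/(2·2.4) = 7.50 m

Phase 2 (constant speed): v₀ = 6.00 m/s, a = 0 m/s².
v = v₀ + at = 6.00 + (0)(8) = 6.00 m/s
Δx = v₀t + ½at² = 6.00·8 + 0.5·0·8² = 48.0 m
Distance in phase 2 = 48.0 m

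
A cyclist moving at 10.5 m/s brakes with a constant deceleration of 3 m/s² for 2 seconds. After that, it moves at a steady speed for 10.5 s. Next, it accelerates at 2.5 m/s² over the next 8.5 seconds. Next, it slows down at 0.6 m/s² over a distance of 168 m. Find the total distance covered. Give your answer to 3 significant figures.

359 m

Phase 1 (decelerating): v₀ = 10.5 m/s, a = -3 m/s².
v = v₀ + at = 10.5 + (-3)(2) = 4.50 m/s
Δx = v₀t + ½at² = 10.5·2 + 0.5·-3·2² = 15.0 m

Phase 2 (constant speed): v₀ = 4.50 m/s, a = 0 m/s².
v = v₀ + at = 4.50 + (0)(10.5) = 4.50 m/s
Δx = v₀t + ½at² = 4.50·10.5 + 0.5·0·10.5² = 47.2 m

Phase 3 (accelerating): v₀ = 4.50 m/s, a = 2.5 m/s².
v = v₀ + at = 4.50 + (2.5)(8.5) = 25.8 m/s
Δx = v₀t + ½at² = 4.50·8.5 + 0.5·2.5·8.5² = 129 m

Phase 4 (decelerating): v₀ = 25.8 m/s, a = -0.6 m/s².
v² = v₀² + 2aΔx = 25.8² + 2·-0.6·168 = 461 → v = 21.5 m/s
t = (v − v₀)/a = (21.5 − 25.8)/-0.6 = 7.11 s
Total distance = 15.0 + 47.2 + 129 + 168 = 359 m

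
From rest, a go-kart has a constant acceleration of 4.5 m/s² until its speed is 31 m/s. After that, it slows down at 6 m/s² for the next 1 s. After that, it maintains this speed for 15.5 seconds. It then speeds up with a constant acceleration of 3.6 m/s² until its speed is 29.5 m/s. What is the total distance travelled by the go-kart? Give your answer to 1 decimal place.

556.3 m

Phase 1 (accelerating): v₀ = 0 m/s, a = 4.5 m/s².
v = v₀ + at → t = (31 − 0) / 4.5 = 6.89 s
v² = v₀² + 2aΔx → Δx = (31² − 0²)/(2·4.5) = 107 m

Phase 2 (decelerating): v₀ = 31.0 m/s, a = -6 m/s².
v = v₀ + at = 31.0 + (-6)(1) = 25.0 m/s
Δx = v₀t + ½at² = 31.0·1 + 0.5·-6·1² = 28.0 m

Phase 3 (constant speed): v₀ = 25.0 m/s, a = 0 m/s².
v = v₀ + at = 25.0 + (0)(15.5) = 25.0 m/s
Δx = v₀t + ½at² = 25.0·15.5 + 0.5·0·15.5² = 388 m

Phase 4 (accelerating): v₀ = 25.0 m/s, a = 3.6 m/s².
v = v₀ + at → t = (29.5 − 25.0) / 3.6 = 1.25 s
v² = v₀² + 2aΔx → Δx = (29.5² − 25.0²)/(2·3.6) = 34.1 m
Total distance = 107 + 28.0 + 388 + 34.1 = 556 m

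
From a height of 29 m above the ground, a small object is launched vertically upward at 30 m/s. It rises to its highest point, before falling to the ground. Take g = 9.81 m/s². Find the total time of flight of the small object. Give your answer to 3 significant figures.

Phase 1 (rising): v₀ = 30.0 m/s, a = -9.81 m/s².
v = v₀ + at → t = (0 − 30.0) / -9.81 = 3.06 s
v² = v₀² + 2aΔx → Δx = (0² − 30.0²)/(2·-9.81) = 45.9 m

Phase 2 (falling): v₀ = 0 m/s, a = -9.81 m/s².
Falls 74.9 m from rest: t = √(2·74.9/9.81) = 3.91 s; v = g·t = 38.3 m/s.
Total time = 3.06 + 3.91 = 6.97 s

6.97 s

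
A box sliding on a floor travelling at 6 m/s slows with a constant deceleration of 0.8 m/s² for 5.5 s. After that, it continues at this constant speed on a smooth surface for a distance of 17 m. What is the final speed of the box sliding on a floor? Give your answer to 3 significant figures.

1.60 m/s

Phase 1 (decelerating): v₀ = 6.00 m/s, a = -0.8 m/s².
v = v₀ + at = 6.00 + (-0.8)(5.5) = 1.60 m/s
Δx = v₀t + ½at² = 6.00·5.5 + 0.5·-0.8·5.5² = 20.9 m

Phase 2 (constant speed): v₀ = 1.60 m/s, a = 0 m/s².
Constant speed: t = d/v = 17/1.60 = 10.6 s
Final speed = 1.60 m/s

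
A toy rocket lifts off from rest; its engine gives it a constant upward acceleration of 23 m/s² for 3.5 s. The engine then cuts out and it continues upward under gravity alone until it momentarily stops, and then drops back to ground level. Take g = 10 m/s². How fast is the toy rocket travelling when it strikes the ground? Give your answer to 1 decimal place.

96.4 m/s

Phase 1 (powered ascent): v₀ = 0 m/s, a = 23 m/s².
v = v₀ + at = 0 + (23)(3.5) = 80.5 m/s
Δx = v₀t + ½at² = 0·3.5 + 0.5·23·3.5² = 141 m

Phase 2 (coasting upward): v₀ = 80.5 m/s, a = -10 m/s².
v = v₀ + at → t = (0 − 80.5) / -10 = 8.05 s
v² = v₀² + 2aΔx → Δx = (0² − 80.5²)/(2·-10) = 324 m

Phase 3 (free fall): v₀ = 0 m/s, a = -10 m/s².
Falls 465 m from rest: t = √(2·465/10) = 9.64 s; v = g·t = 96.4 m/s.
Impact speed = 96.4 m/s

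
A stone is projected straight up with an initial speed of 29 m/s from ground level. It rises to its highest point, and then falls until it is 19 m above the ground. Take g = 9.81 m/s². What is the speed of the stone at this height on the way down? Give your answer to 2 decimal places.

21.64 m/s

Phase 1 (rising): v₀ = 29.0 m/s, a = -9.81 m/s².
v = v₀ + at → t = (0 − 29.0) / -9.81 = 2.96 s
v² = v₀² + 2aΔx → Δx = (0² − 29.0²)/(2·-9.81) = 42.9 m

Phase 2 (falling): v₀ = 0 m/s, a = -9.81 m/s².
Falls 23.9 m from rest: t = √(2·23.9/9.81) = 2.21 s; v = g·t = 21.6 m/s.
Final speed = 21.6 m/s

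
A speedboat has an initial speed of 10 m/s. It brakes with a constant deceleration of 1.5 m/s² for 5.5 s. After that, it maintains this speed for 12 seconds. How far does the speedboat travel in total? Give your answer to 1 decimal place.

Phase 1 (decelerating): v₀ = 10.0 m/s, a = -1.5 m/s².
v = v₀ + at = 10.0 + (-1.5)(5.5) = 1.75 m/s
Δx = v₀t + ½at² = 10.0·5.5 + 0.5·-1.5·5.5² = 32.3 m

Phase 2 (constant speed): v₀ = 1.75 m/s, a = 0 m/s².
v = v₀ + at = 1.75 + (0)(12) = 1.75 m/s
Δx = v₀t + ½at² = 1.75·12 + 0.5·0·12² = 21.0 m
Total distance = 32.3 + 21.0 = 53.3 m

53.3 m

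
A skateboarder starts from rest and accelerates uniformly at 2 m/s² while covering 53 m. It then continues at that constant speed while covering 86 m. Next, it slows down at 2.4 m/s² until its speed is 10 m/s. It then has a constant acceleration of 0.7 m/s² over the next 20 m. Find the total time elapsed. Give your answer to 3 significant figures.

17.0 s

Phase 1 (accelerating): v₀ = 0 m/s, a = 2 m/s².
v² = v₀² + 2aΔx = 0² + 2·2·53 = 212 → v = 14.6 m/s
t = (v − v₀)/a = (14.6 − 0)/2 = 7.28 s

Phase 2 (constant speed): v₀ = 14.6 m/s, a = 0 m/s².
Constant speed: t = d/v = 86/14.6 = 5.91 s

Phase 3 (decelerating): v₀ = 14.6 m/s, a = -2.4 m/s².
v = v₀ + at → t = (10 − 14.6) / -2.4 = 1.90 s
v² = v₀² + 2aΔx → Δx = (10² − 14.6²)/(2·-2.4) = 23.3 m

Phase 4 (accelerating): v₀ = 10.0 m/s, a = 0.7 m/s².
v² = v₀² + 2aΔx = 10.0² + 2·0.7·20 = 128 → v = 11.3 m/s
t = (v − v₀)/a = (11.3 − 10.0)/0.7 = 1.88 s
Total time = 7.28 + 5.91 + 1.90 + 1.88 = 17.0 s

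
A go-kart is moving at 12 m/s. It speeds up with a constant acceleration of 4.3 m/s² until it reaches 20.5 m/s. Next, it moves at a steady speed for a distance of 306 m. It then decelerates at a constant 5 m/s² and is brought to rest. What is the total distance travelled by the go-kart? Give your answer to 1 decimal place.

Phase 1 (accelerating): v₀ = 12.0 m/s, a = 4.3 m/s².
v = v₀ + at → t = (20.5 − 12.0) / 4.3 = 1.98 s
v² = v₀² + 2aΔx → Δx = (20.5² − 12.0²)/(2·4.3) = 32.1 m

Phase 2 (constant speed): v₀ = 20.5 m/s, a = 0 m/s².
Constant speed: t = d/v = 306/20.5 = 14.9 s

Phase 3 (decelerating): v₀ = 20.5 m/s, a = -5 m/s².
v = v₀ + at → t = (0 − 20.5) / -5 = 4.10 s
v² = v₀² + 2aΔx → Δx = (0² − 20.5²)/(2·-5) = 42.0 m
Total distance = 32.1 + 306 + 42.0 = 380 m

380.1 m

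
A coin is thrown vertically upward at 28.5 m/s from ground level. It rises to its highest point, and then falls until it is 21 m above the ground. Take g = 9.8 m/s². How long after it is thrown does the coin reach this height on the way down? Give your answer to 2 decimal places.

4.95 s

Phase 1 (rising): v₀ = 28.5 m/s, a = -9.8 m/s².
v = v₀ + at → t = (0 − 28.5) / -9.8 = 2.91 s
v² = v₀² + 2aΔx → Δx = (0² − 28.5²)/(2·-9.8) = 41.4 m

Phase 2 (falling): v₀ = 0 m/s, a = -9.8 m/s².
Falls 20.4 m from rest: t = √(2·20.4/9.8) = 2.04 s; v = g·t = 20.0 m/s.
Total time = 2.91 + 2.04 = 4.95 s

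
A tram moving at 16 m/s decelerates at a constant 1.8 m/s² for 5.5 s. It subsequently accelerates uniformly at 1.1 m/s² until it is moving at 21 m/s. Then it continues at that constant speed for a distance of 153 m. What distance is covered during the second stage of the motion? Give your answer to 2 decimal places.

183.54 m

Phase 1 (decelerating): v₀ = 16.0 m/s, a = -1.8 m/s².
v = v₀ + at = 16.0 + (-1.8)(5.5) = 6.10 m/s
Δx = v₀t + ½at² = 16.0·5.5 + 0.5·-1.8·5.5² = 60.8 m

Phase 2 (accelerating): v₀ = 6.10 m/s, a = 1.1 m/s².
v = v₀ + at → t = (21 − 6.10) / 1.1 = 13.5 s
v² = v₀² + 2aΔx → Δx = (21² − 6.10²)/(2·1.1) = 184 m
Distance in phase 2 = 184 m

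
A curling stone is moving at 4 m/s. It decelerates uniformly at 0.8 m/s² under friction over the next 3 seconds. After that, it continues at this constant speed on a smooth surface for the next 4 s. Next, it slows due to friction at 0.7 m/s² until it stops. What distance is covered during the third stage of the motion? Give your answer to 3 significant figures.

1.83 m

Phase 1 (decelerating): v₀ = 4.00 m/s, a = -0.8 m/s².
v = v₀ + at = 4.00 + (-0.8)(3) = 1.60 m/s
Δx = v₀t + ½at² = 4.00·3 + 0.5·-0.8·3² = 8.40 m

Phase 2 (constant speed): v₀ = 1.60 m/s, a = 0 m/s².
v = v₀ + at = 1.60 + (0)(4) = 1.60 m/s
Δx = v₀t + ½at² = 1.60·4 + 0.5·0·4² = 6.40 m

Phase 3 (decelerating): v₀ = 1.60 m/s, a = -0.7 m/s².
v = v₀ + at → t = (0 − 1.60) / -0.7 = 2.29 s
v² = v₀² + 2aΔx → Δx = (0² − 1.60²)/(2·-0.7) = 1.83 m
Distance in phase 3 = 1.83 m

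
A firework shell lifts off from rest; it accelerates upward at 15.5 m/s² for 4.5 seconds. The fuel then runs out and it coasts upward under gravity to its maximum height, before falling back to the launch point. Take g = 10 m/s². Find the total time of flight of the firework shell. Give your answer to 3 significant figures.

20.4 s

Phase 1 (powered ascent): v₀ = 0 m/s, a = 15.5 m/s².
v = v₀ + at = 0 + (15.5)(4.5) = 69.8 m/s
Δx = v₀t + ½at² = 0·4.5 + 0.5·15.5·4.5² = 157 m

Phase 2 (coasting upward): v₀ = 69.8 m/s, a = -10 m/s².
v = v₀ + at → t = (0 − 69.8) / -10 = 6.97 s
v² = v₀² + 2aΔx → Δx = (0² − 69.8²)/(2·-10) = 243 m

Phase 3 (free fall): v₀ = 0 m/s, a = -10 m/s².
Falls 400 m from rest: t = √(2·400/10) = 8.95 s; v = g·t = 89.5 m/s.
Total time = 4.50 + 6.97 + 8.95 = 20.4 s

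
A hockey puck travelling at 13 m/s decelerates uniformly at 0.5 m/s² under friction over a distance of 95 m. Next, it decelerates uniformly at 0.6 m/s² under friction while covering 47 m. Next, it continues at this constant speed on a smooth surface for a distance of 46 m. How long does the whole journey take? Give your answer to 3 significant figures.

27.1 s

Phase 1 (decelerating): v₀ = 13.0 m/s, a = -0.5 m/s².
v² = v₀² + 2aΔx = 13.0² + 2·-0.5·95 = 74.0 → v = 8.60 m/s
t = (v − v₀)/a = (8.60 − 13.0)/-0.5 = 8.80 s

Phase 2 (decelerating): v₀ = 8.60 m/s, a = -0.6 m/s².
v² = v₀² + 2aΔx = 8.60² + 2·-0.6·47 = 17.6 → v = 4.20 m/s
t = (v − v₀)/a = (4.20 − 8.60)/-0.6 = 7.35 s

Phase 3 (constant speed): v₀ = 4.20 m/s, a = 0 m/s².
Constant speed: t = d/v = 46/4.20 = 11.0 s
Total time = 8.80 + 7.35 + 11.0 = 27.1 s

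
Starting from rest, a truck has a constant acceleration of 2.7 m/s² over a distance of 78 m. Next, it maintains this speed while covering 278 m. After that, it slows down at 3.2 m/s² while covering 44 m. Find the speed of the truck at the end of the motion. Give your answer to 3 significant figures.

11.8 m/s

Phase 1 (accelerating): v₀ = 0 m/s, a = 2.7 m/s².
v² = v₀² + 2aΔx = 0² + 2·2.7·78 = 421 → v = 20.5 m/s
t = (v − v₀)/a = (20.5 − 0)/2.7 = 7.60 s

Phase 2 (constant speed): v₀ = 20.5 m/s, a = 0 m/s².
Constant speed: t = d/v = 278/20.5 = 13.5 s

Phase 3 (decelerating): v₀ = 20.5 m/s, a = -3.2 m/s².
v² = v₀² + 2aΔx = 20.5² + 2·-3.2·44 = 140 → v = 11.8 m/s
t = (v − v₀)/a = (11.8 − 20.5)/-3.2 = 2.72 s
Final speed = 11.8 m/s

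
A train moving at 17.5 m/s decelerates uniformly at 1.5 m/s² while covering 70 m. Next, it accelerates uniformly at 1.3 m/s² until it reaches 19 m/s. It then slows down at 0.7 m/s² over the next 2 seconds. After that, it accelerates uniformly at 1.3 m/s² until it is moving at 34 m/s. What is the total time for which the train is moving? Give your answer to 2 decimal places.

26.81 s

Phase 1 (decelerating): v₀ = 17.5 m/s, a = -1.5 m/s².
v² = v₀² + 2aΔx = 17.5² + 2·-1.5·70 = 96.2 → v = 9.81 m/s
t = (v − v₀)/a = (9.81 − 17.5)/-1.5 = 5.13 s

Phase 2 (accelerating): v₀ = 9.81 m/s, a = 1.3 m/s².
v = v₀ + at → t = (19 − 9.81) / 1.3 = 7.07 s
v² = v₀² + 2aΔx → Δx = (19² − 9.81²)/(2·1.3) = 102 m

Phase 3 (decelerating): v₀ = 19.0 m/s, a = -0.7 m/s².
v = v₀ + at = 19.0 + (-0.7)(2) = 17.6 m/s
Δx = v₀t + ½at² = 19.0·2 + 0.5·-0.7·2² = 36.6 m

Phase 4 (accelerating): v₀ = 17.6 m/s, a = 1.3 m/s².
v = v₀ + at → t = (34 − 17.6) / 1.3 = 12.6 s
v² = v₀² + 2aΔx → Δx = (34² − 17.6²)/(2·1.3) = 325 m
Total time = 5.13 + 7.07 + 2.00 + 12.6 = 26.8 s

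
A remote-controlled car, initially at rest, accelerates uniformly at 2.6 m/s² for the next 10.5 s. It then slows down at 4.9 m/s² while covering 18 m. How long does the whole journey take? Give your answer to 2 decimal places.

Phase 1 (accelerating): v₀ = 0 m/s, a = 2.6 m/s².
v = v₀ + at = 0 + (2.6)(10.5) = 27.3 m/s
Δx = v₀t + ½at² = 0·10.5 + 0.5·2.6·10.5² = 143 m

Phase 2 (decelerating): v₀ = 27.3 m/s, a = -4.9 m/s².
v² = v₀² + 2aΔx = 27.3² + 2·-4.9·18 = 569 → v = 23.9 m/s
t = (v − v₀)/a = (23.9 − 27.3)/-4.9 = 0.704 s
Total time = 10.5 + 0.704 = 11.2 s

11.20 s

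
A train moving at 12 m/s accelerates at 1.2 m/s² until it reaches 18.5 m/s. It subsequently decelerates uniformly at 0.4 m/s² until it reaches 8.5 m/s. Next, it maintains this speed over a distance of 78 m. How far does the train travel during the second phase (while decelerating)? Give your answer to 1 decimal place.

337.5 m

Phase 1 (accelerating): v₀ = 12.0 m/s, a = 1.2 m/s².
v = v₀ + at → t = (18.5 − 12.0) / 1.2 = 5.42 s
v² = v₀² + 2aΔx → Δx = (18.5² − 12.0²)/(2·1.2) = 82.6 m

Phase 2 (decelerating): v₀ = 18.5 m/s, a = -0.4 m/s².
v = v₀ + at → t = (8.5 − 18.5) / -0.4 = 25.0 s
v² = v₀² + 2aΔx → Δx = (8.5² − 18.5²)/(2·-0.4) = 338 m
Distance in phase 2 = 338 m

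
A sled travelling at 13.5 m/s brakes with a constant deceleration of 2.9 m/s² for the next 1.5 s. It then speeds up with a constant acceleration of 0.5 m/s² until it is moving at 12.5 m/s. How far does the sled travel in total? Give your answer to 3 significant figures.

Phase 1 (decelerating): v₀ = 13.5 m/s, a = -2.9 m/s².
v = v₀ + at = 13.5 + (-2.9)(1.5) = 9.15 m/s
Δx = v₀t + ½at² = 13.5·1.5 + 0.5·-2.9·1.5² = 17.0 m

Phase 2 (accelerating): v₀ = 9.15 m/s, a = 0.5 m/s².
v = v₀ + at → t = (12.5 − 9.15) / 0.5 = 6.70 s
v² = v₀² + 2aΔx → Δx = (12.5² − 9.15²)/(2·0.5) = 72.5 m
Total distance = 17.0 + 72.5 = 89.5 m

89.5 m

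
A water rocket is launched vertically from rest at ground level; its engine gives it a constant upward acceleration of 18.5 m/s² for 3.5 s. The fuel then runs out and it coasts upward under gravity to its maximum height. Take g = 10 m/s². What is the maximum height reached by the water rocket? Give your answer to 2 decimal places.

322.94 m

Phase 1 (powered ascent): v₀ = 0 m/s, a = 18.5 m/s².
v = v₀ + at = 0 + (18.5)(3.5) = 64.8 m/s
Δx = v₀t + ½at² = 0·3.5 + 0.5·18.5·3.5² = 113 m

Phase 2 (coasting upward): v₀ = 64.8 m/s, a = -10 m/s².
v = v₀ + at → t = (0 − 64.8) / -10 = 6.47 s
v² = v₀² + 2aΔx → Δx = (0² − 64.8²)/(2·-10) = 210 m
Maximum height = 113 + 210 = 323 m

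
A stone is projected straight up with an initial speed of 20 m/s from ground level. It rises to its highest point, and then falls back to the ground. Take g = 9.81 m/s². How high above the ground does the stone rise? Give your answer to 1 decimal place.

20.4 m

Phase 1 (rising): v₀ = 20.0 m/s, a = -9.81 m/s².
v = v₀ + at → t = (0 − 20.0) / -9.81 = 2.04 s
v² = v₀² + 2aΔx → Δx = (0² − 20.0²)/(2·-9.81) = 20.4 m
Maximum height = 20.4 m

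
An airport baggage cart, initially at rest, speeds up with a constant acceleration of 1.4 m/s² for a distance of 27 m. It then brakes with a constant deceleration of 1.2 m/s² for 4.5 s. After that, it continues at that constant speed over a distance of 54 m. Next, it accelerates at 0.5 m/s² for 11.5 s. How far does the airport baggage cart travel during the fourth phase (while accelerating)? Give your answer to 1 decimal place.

Phase 1 (accelerating): v₀ = 0 m/s, a = 1.4 m/s².
v² = v₀² + 2aΔx = 0² + 2·1.4·27 = 75.6 → v = 8.69 m/s
t = (v − v₀)/a = (8.69 − 0)/1.4 = 6.21 s

Phase 2 (decelerating): v₀ = 8.69 m/s, a = -1.2 m/s².
v = v₀ + at = 8.69 + (-1.2)(4.5) = 3.29 m/s
Δx = v₀t + ½at² = 8.69·4.5 + 0.5·-1.2·4.5² = 27.0 m

Phase 3 (constant speed): v₀ = 3.29 m/s, a = 0 m/s².
Constant speed: t = d/v = 54/3.29 = 16.4 s

Phase 4 (accelerating): v₀ = 3.29 m/s, a = 0.5 m/s².
v = v₀ + at = 3.29 + (0.5)(11.5) = 9.04 m/s
Δx = v₀t + ½at² = 3.29·11.5 + 0.5·0.5·11.5² = 71.0 m
Distance in phase 4 = 71.0 m

71.0 m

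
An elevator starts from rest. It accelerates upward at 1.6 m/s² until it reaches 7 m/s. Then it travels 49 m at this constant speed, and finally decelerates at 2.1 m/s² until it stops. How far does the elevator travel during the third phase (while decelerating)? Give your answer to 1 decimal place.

Phase 1 (accelerating): v₀ = 0 m/s, a = 1.6 m/s².
v = v₀ + at → t = (7 − 0) / 1.6 = 4.38 s
v² = v₀² + 2aΔx → Δx = (7² − 0²)/(2·1.6) = 15.3 m

Phase 2 (constant speed): v₀ = 7.00 m/s, a = 0 m/s².
Constant speed: t = d/v = 49/7.00 = 7.00 s

Phase 3 (decelerating): v₀ = 7.00 m/s, a = -2.1 m/s².
v = v₀ + at → t = (0 − 7.00) / -2.1 = 3.33 s
v² = v₀² + 2aΔx → Δx = (0² − 7.00²)/(2·-2.1) = 11.7 m
Distance in phase 3 = 11.7 m

11.7 m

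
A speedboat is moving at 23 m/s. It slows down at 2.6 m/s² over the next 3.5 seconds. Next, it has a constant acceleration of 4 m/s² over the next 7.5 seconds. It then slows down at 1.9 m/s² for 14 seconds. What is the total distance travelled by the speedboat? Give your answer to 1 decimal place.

709.7 m

Phase 1 (decelerating): v₀ = 23.0 m/s, a = -2.6 m/s².
v = v₀ + at = 23.0 + (-2.6)(3.5) = 13.9 m/s
Δx = v₀t + ½at² = 23.0·3.5 + 0.5·-2.6·3.5² = 64.6 m

Phase 2 (accelerating): v₀ = 13.9 m/s, a = 4 m/s².
v = v₀ + at = 13.9 + (4)(7.5) = 43.9 m/s
Δx = v₀t + ½at² = 13.9·7.5 + 0.5·4·7.5² = 217 m

Phase 3 (decelerating): v₀ = 43.9 m/s, a = -1.9 m/s².
v = v₀ + at = 43.9 + (-1.9)(14) = 17.3 m/s
Δx = v₀t + ½at² = 43.9·14 + 0.5·-1.9·14² = 428 m
Total distance = 64.6 + 217 + 428 = 710 m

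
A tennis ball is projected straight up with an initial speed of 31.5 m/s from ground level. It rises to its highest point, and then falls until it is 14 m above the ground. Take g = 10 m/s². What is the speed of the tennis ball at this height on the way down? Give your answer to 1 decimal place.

Phase 1 (rising): v₀ = 31.5 m/s, a = -10 m/s².
v = v₀ + at → t = (0 − 31.5) / -10 = 3.15 s
v² = v₀² + 2aΔx → Δx = (0² − 31.5²)/(2·-10) = 49.6 m

Phase 2 (falling): v₀ = 0 m/s, a = -10 m/s².
Falls 35.6 m from rest: t = √(2·35.6/10) = 2.67 s; v = g·t = 26.7 m/s.
Final speed = 26.7 m/s

26.7 m/s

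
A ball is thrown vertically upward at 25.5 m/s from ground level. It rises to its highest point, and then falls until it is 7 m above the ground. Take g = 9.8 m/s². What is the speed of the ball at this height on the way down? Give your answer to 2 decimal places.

Phase 1 (rising): v₀ = 25.5 m/s, a = -9.8 m/s².
v = v₀ + at → t = (0 − 25.5) / -9.8 = 2.60 s
v² = v₀² + 2aΔx → Δx = (0² − 25.5²)/(2·-9.8) = 33.2 m

Phase 2 (falling): v₀ = 0 m/s, a = -9.8 m/s².
Falls 26.2 m from rest: t = √(2·26.2/9.8) = 2.31 s; v = g·t = 22.7 m/s.
Final speed = 22.7 m/s

22.65 m/s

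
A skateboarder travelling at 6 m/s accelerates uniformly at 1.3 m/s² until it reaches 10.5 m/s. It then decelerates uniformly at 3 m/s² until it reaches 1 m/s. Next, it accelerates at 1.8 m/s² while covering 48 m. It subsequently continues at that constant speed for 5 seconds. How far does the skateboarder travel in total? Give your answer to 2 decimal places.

Phase 1 (accelerating): v₀ = 6.00 m/s, a = 1.3 m/s².
v = v₀ + at → t = (10.5 − 6.00) / 1.3 = 3.46 s
v² = v₀² + 2aΔx → Δx = (10.5² − 6.00²)/(2·1.3) = 28.6 m

Phase 2 (decelerating): v₀ = 10.5 m/s, a = -3 m/s².
v = v₀ + at → t = (1 − 10.5) / -3 = 3.17 s
v² = v₀² + 2aΔx → Δx = (1² − 10.5²)/(2·-3) = 18.2 m

Phase 3 (accelerating): v₀ = 1.00 m/s, a = 1.8 m/s².
v² = v₀² + 2aΔx = 1.00² + 2·1.8·48 = 174 → v = 13.2 m/s
t = (v − v₀)/a = (13.2 − 1.00)/1.8 = 6.77 s

Phase 4 (constant speed): v₀ = 13.2 m/s, a = 0 m/s².
v = v₀ + at = 13.2 + (0)(5) = 13.2 m/s
Δx = v₀t + ½at² = 13.2·5 + 0.5·0·5² = 65.9 m
Total distance = 28.6 + 18.2 + 48.0 + 65.9 = 161 m

160.68 m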